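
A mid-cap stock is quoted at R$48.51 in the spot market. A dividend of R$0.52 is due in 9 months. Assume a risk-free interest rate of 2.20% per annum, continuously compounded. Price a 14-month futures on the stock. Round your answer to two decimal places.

R$49.25

PV(dividends) I = 0.52·e^(−0.0220·9/12)
I = 0.5115
F = (S − I)·e^(rT) = (48.51 − 0.5115) · e^(0.0220·14/12)
= 47.9985 · e^0.025667 = 47.9985 × 1.025999 = R$49.25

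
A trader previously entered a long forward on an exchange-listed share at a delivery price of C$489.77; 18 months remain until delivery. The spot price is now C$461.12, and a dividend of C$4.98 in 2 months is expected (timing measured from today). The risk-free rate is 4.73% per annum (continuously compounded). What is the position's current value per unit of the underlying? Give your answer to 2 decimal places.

-C$0.05

PV(remaining dividends) I = 4.98·e^(−0.0473·2/12) = 4.9409
Current forward F = (S − I)·e^(rT) = (461.12 − 4.9409)·e^(0.0473·18/12) = 456.1791 × 1.073528 = 489.7210
Value (long) = (F − K)·e^(−rT) = (489.7210 − 489.77) × 0.931508 = -0.0456
Value = -C$0.05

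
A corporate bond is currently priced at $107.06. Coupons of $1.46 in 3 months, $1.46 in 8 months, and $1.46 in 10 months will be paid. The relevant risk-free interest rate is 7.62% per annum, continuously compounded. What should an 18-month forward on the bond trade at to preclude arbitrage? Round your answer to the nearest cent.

$115.33

PV(coupons) I = 1.46·e^(−0.0762·3/12) + 1.46·e^(−0.0762·8/12) + 1.46·e^(−0.0762·10/12)
I = 1.4325 + 1.3877 + 1.3702 = 4.1904
F = (S − I)·e^(rT) = (107.06 − 4.1904) · e^(0.0762·18/12)
= 102.8696 · e^0.114300 = 102.8696 × 1.121088 = $115.33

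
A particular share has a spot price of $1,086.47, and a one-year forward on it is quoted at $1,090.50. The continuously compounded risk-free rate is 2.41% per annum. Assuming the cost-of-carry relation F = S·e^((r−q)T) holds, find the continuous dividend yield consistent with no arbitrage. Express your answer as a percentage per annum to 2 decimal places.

2.04%

From F = S·e^((r−q)T): (r − q) = ln(F/S)/T
ln(1090.50/1086.47) = ln(1.003709) = 0.003702
(r − q) = 0.003702 / (12/12) = 0.003702
q = r − ln(F/S)/T = 0.0241 − 0.003702 = 0.020398
q = 2.04%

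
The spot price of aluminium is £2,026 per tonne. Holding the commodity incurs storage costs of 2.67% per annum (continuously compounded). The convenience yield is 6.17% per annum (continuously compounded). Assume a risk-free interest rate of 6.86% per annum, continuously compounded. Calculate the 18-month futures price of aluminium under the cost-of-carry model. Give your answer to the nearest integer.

£2,131 per tonne

Net carry = r + u − y = 0.0686 + 0.0267 − 0.0617 = 0.0336
F = S·e^((r+u−y)T) = 2026 · e^(0.0336 × 18/12) = 2026 · e^0.050400
= 2026 × 1.051692 = £2,131 per tonne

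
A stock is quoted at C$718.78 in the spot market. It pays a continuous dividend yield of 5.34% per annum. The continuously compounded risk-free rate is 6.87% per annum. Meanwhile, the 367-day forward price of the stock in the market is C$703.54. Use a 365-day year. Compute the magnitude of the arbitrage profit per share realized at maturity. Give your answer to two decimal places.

Fair forward: F* = S·e^(carry·T), with carry = (r − q) = 0.0687 − 0.0534 = 0.0153
F* = 718.78 · e^(0.0153 × 367/365) = 718.78 · e^0.015384 = 718.78 × 1.015503 = C$729.9232
Market C$703.54 < fair C$729.9232: forward underpriced → reverse cash-and-carry (short spot, go long the forward).
At maturity, profit = |F_mkt − F*| = |703.54 − 729.9232| = C$26.38 per share

C$26.38 per share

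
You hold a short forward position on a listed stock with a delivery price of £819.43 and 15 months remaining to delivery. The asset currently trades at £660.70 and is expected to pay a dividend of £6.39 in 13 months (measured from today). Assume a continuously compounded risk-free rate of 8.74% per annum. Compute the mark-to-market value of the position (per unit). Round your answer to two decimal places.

£79.74

PV(remaining dividends) I = 6.39·e^(−0.0874·13/12) = 5.8127
Current forward F = (S − I)·e^(rT) = (660.70 − 5.8127)·e^(0.0874·15/12) = 654.8873 × 1.115441 = 730.4881
Value (long) = (F − K)·e^(−rT) = (730.4881 − 819.43) × 0.896506 = -79.7369
Short position value = −(long value) = £79.74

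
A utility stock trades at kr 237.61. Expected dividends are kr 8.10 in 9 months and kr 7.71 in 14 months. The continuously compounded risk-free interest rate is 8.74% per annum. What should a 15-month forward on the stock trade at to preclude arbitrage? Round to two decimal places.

kr 248.81

PV(dividends) I = 8.10·e^(−0.0874·9/12) + 7.71·e^(−0.0874·14/12)
I = 7.5861 + 6.9626 = 14.5487
F = (S − I)·e^(rT) = (237.61 − 14.5487) · e^(0.0874·15/12)
= 223.0613 · e^0.109250 = 223.0613 × 1.115441 = kr 248.81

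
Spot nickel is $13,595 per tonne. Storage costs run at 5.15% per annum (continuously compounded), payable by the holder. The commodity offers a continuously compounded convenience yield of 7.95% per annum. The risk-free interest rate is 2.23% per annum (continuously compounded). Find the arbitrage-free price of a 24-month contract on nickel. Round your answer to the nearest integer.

Net carry = r + u − y = 0.0223 + 0.0515 − 0.0795 = -0.0057
F = S·e^((r+u−y)T) = 13595 · e^(-0.0057 × 24/12) = 13595 · e^-0.011400
= 13595 × 0.988665 = $13,441 per tonne

$13,441 per tonne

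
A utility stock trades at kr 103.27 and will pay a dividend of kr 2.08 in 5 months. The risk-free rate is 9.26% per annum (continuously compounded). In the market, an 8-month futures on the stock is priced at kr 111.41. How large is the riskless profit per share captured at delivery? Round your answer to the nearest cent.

kr 3.69 per share

PV(dividends) I = 2.08·e^(−0.0926·5/12) = 2.0013
Fair futures F* = (S − I)·e^(rT) = (103.27 − 2.0013)·e^0.061733 = 101.2687 × 1.063678 = 107.7173
Market kr 111.41 > fair 107.7173: forward overpriced → cash-and-carry (borrow at r, buy the stock and collect the dividends, short the forward).
Profit at T = |F_mkt − F*| = |111.41 − 107.7173| = kr 3.69 per share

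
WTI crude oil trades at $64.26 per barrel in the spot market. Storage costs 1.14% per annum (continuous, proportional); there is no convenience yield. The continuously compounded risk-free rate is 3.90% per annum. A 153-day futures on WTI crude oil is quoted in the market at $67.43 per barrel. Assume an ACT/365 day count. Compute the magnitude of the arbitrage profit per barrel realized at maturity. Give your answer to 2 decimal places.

Fair futures: F* = S·e^(carry·T), with carry = (r + u) = 0.0390 + 0.0114 = 0.0504
F* = 64.26 · e^(0.0504 × 153/365) = 64.26 · e^0.021127 = 64.26 × 1.021352 = $65.6321
Market $67.43 > fair $65.6321: forward overpriced → cash-and-carry (buy spot, short the forward).
At maturity, profit = |F_mkt − F*| = |67.43 − 65.6321| = $1.80 per barrel

$1.80 per barrel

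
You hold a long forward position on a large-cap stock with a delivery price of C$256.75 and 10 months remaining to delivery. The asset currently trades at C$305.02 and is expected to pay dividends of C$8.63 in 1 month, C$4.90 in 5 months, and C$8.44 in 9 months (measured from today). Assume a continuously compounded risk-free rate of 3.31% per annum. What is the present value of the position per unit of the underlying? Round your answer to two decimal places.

C$33.58

PV(remaining dividends) I = 8.63·e^(−0.0331·1/12) + 4.90·e^(−0.0331·5/12) + 8.44·e^(−0.0331·9/12) = 21.6722
Current forward F = (S − I)·e^(rT) = (305.02 − 21.6722)·e^(0.0331·10/12) = 283.3478 × 1.027967 = 291.2722
Value (long) = (F − K)·e^(−rT) = (291.2722 − 256.75) × 0.972794 = 33.5830
Value = C$33.58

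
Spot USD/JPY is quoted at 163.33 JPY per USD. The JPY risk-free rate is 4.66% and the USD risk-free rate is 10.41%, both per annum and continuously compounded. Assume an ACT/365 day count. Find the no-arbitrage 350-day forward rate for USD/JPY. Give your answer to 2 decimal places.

154.57

F = S·e^((r_JPY − r_USD)T) = 163.33 · e^((0.0466 − 0.1041) × 350/365)
= 163.33 · e^-0.055137 = 163.33 × 0.946355
F = 154.57 JPY per USD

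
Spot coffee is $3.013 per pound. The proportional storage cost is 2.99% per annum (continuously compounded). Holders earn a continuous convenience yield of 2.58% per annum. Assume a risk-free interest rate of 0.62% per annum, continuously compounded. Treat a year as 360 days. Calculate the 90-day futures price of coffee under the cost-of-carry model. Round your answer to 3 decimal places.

$3.021 per pound

Net carry = r + u − y = 0.0062 + 0.0299 − 0.0258 = 0.0103
F = S·e^((r+u−y)T) = 3.013 · e^(0.0103 × 90/360) = 3.013 · e^0.002575
= 3.013 × 1.002578 = $3.021 per pound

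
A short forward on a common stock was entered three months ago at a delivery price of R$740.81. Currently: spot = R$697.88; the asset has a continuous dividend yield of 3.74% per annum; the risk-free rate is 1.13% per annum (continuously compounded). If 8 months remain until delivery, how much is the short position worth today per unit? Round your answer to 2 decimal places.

R$54.56

Current fair forward for the remaining 8 months: F = S·e^((r − q)·T), (r − q) = 0.0113 − 0.0374 = -0.0261
F = 697.88 · e^(-0.0261 × 8/12) = 697.88 × 0.982751 = 685.8423
Value of long forward = (F − K)·e^(−rT) = (685.8423 − 740.81) · e^(−0.0113·8/12)
= -54.9677 × 0.992495 = -54.56
Short position value = −(long value) = R$54.56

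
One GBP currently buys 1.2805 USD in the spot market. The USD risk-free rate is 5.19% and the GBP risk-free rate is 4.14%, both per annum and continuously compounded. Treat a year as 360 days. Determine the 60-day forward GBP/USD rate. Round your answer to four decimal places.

F = S·e^((r_USD − r_GBP)T) = 1.2805 · e^((0.0519 − 0.0414) × 60/360)
= 1.2805 · e^0.001750 = 1.2805 × 1.001752
F = 1.2827 USD per GBP

1.2827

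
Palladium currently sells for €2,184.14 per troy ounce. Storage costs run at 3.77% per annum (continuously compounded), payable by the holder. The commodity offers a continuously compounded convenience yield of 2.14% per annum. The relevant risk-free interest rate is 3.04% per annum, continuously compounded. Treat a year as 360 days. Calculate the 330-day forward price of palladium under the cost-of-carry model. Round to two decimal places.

€2,279.67 per troy ounce

Net carry = r + u − y = 0.0304 + 0.0377 − 0.0214 = 0.0467
F = S·e^((r+u−y)T) = 2184.14 · e^(0.0467 × 330/360) = 2184.14 · e^0.04280833
= 2184.14 × 1.04373782 = €2,279.67 per troy ounce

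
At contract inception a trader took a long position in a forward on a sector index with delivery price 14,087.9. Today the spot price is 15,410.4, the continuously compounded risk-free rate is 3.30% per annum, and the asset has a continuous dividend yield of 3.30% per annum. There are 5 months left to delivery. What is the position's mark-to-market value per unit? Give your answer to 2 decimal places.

Current fair forward for the remaining 5 months: F = S·e^((r − q)·T), (r − q) = 0.0330 − 0.0330 = 0.0000
F = 15410.4 · e^(0.0000 × 5/12) = 15410.4 × 1.00000000 = 15410.4000
Value of long forward = (F − K)·e^(−rT) = (15410.4000 − 14087.9) · e^(−0.0330·5/12)
= 1322.5000 × 0.98634410 = 1304.44

1304.44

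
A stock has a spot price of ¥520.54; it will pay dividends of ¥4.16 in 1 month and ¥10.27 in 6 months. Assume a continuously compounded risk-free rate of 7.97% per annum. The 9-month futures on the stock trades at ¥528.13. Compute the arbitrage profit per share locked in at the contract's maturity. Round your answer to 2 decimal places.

PV(dividends) I = 4.16·e^(−0.0797·1/12) + 10.27·e^(−0.0797·6/12) = 14.0012
Fair futures F* = (S − I)·e^(rT) = (520.54 − 14.0012)·e^0.059775 = 506.5388 × 1.061598 = 537.7406
Market ¥528.13 < fair 537.7406: forward underpriced → reverse cash-and-carry (short the stock, invest proceeds at r, pay the dividends, go long the forward).
Profit at T = |F_mkt − F*| = |528.13 − 537.7406| = ¥9.61 per share

¥9.61 per share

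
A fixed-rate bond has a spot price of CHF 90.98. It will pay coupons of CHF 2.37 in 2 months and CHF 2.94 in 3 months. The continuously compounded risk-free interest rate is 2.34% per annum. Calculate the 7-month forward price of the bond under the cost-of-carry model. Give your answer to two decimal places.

PV(coupons) I = 2.37·e^(−0.0234·2/12) + 2.94·e^(−0.0234·3/12)
I = 2.3608 + 2.9229 = 5.2837
F = (S − I)·e^(rT) = (90.98 − 5.2837) · e^(0.0234·7/12)
= 85.6963 · e^0.013650 = 85.6963 × 1.013744 = CHF 86.87

CHF 86.87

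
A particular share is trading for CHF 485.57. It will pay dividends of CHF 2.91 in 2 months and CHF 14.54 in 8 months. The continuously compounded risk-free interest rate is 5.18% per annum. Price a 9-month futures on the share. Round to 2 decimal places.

CHF 487.20

PV(dividends) I = 2.91·e^(−0.0518·2/12) + 14.54·e^(−0.0518·8/12)
I = 2.8850 + 14.0465 = 16.9315
F = (S − I)·e^(rT) = (485.57 − 16.9315) · e^(0.0518·9/12)
= 468.6385 · e^0.038850 = 468.6385 × 1.039615 = CHF 487.20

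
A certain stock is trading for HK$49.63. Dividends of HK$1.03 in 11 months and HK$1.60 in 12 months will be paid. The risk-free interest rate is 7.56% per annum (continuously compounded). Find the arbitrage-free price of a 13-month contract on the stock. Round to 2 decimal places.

HK$51.21

PV(dividends) I = 1.03·e^(−0.0756·11/12) + 1.60·e^(−0.0756·12/12)
I = 0.9610 + 1.4835 = 2.4445
F = (S − I)·e^(rT) = (49.63 − 2.4445) · e^(0.0756·13/12)
= 47.1855 · e^0.081900 = 47.1855 × 1.085347 = HK$51.21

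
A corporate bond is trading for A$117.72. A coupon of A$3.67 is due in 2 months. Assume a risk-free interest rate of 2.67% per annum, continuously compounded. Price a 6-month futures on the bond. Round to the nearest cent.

A$115.60

PV(coupons) I = 3.67·e^(−0.0267·2/12)
I = 3.6537
F = (S − I)·e^(rT) = (117.72 − 3.6537) · e^(0.0267·6/12)
= 114.0663 · e^0.013350 = 114.0663 × 1.013440 = A$115.60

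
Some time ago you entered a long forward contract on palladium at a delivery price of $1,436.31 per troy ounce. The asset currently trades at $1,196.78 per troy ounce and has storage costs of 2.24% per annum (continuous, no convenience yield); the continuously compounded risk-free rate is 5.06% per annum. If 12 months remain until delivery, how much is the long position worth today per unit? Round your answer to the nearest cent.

-$141.55 per troy ounce

Current fair forward for the remaining 12 months: F = S·e^((r + u)·T), (r + u) = 0.0506 + 0.0224 = 0.0730
F = 1196.78 · e^(0.0730 × 12/12) = 1196.78 × 1.07573054 = 1287.4128
Value of long forward = (F − K)·e^(−rT) = (1287.4128 − 1436.31) · e^(−0.0506·12/12)
= -148.8972 × 0.95065886 = -141.55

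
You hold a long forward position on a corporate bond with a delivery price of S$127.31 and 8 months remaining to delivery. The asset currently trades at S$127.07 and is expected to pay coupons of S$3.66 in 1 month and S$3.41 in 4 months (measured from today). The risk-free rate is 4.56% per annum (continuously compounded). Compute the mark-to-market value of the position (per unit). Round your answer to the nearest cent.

PV(remaining coupons) I = 3.66·e^(−0.0456·1/12) + 3.41·e^(−0.0456·4/12) = 7.0047
Current forward F = (S − I)·e^(rT) = (127.07 − 7.0047)·e^(0.0456·8/12) = 120.0653 × 1.030867 = 123.7714
Value (long) = (F − K)·e^(−rT) = (123.7714 − 127.31) × 0.970057 = -3.4326
Value = -S$3.43

-S$3.43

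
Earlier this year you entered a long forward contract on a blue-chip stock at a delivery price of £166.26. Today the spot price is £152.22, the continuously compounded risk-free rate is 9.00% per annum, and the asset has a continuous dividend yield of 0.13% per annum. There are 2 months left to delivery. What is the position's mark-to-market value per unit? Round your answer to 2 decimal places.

-£11.60

Current fair forward for the remaining 2 months: F = S·e^((r − q)·T), (r − q) = 0.0900 − 0.0013 = 0.0887
F = 152.22 · e^(0.0887 × 2/12) = 152.22 × 1.014893 = 154.4870
Value of long forward = (F − K)·e^(−rT) = (154.4870 − 166.26) · e^(−0.0900·2/12)
= -11.7730 × 0.985112 = -11.60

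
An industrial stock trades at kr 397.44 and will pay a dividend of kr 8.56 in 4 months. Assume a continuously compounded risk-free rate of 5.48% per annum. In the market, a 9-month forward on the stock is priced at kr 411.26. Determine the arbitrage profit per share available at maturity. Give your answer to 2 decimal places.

PV(dividends) I = 8.56·e^(−0.0548·4/12) = 8.4051
Fair forward F* = (S − I)·e^(rT) = (397.44 − 8.4051)·e^0.041100 = 389.0349 × 1.041956 = 405.3572
Market kr 411.26 > fair 405.3572: forward overpriced → cash-and-carry (borrow at r, buy the stock and collect the dividends, short the forward).
Profit at T = |F_mkt − F*| = |411.26 − 405.3572| = kr 5.90 per share

kr 5.90 per share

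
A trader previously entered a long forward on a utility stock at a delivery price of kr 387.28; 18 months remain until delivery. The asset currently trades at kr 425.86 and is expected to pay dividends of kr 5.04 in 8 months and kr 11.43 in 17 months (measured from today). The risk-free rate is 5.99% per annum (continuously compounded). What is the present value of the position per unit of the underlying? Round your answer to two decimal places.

kr 56.52

PV(remaining dividends) I = 5.04·e^(−0.0599·8/12) + 11.43·e^(−0.0599·17/12) = 15.3428
Current forward F = (S − I)·e^(rT) = (425.86 − 15.3428)·e^(0.0599·18/12) = 410.5172 × 1.094010 = 449.1099
Value (long) = (F − K)·e^(−rT) = (449.1099 − 387.28) × 0.914068 = 56.5167
Value = kr 56.52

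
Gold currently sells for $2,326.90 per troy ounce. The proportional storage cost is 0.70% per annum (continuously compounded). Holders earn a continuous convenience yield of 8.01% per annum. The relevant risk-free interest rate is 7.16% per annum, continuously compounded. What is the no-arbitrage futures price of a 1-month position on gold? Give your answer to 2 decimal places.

Net carry = r + u − y = 0.0716 + 0.0070 − 0.0801 = -0.0015
F = S·e^((r+u−y)T) = 2326.90 · e^(-0.0015 × 1/12) = 2326.90 · e^-0.00012500
= 2326.90 × 0.99987501 = $2,326.61 per troy ounce

$2,326.61 per troy ounce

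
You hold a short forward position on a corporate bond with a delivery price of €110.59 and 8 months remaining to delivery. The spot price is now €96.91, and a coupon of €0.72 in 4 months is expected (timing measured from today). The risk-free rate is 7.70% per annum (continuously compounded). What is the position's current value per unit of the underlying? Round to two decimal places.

PV(remaining coupons) I = 0.72·e^(−0.0770·4/12) = 0.7018
Current forward F = (S − I)·e^(rT) = (96.91 − 0.7018)·e^(0.0770·8/12) = 96.2082 × 1.052674 = 101.2759
Value (long) = (F − K)·e^(−rT) = (101.2759 − 110.59) × 0.949962 = -8.8480
Short position value = −(long value) = €8.85

€8.85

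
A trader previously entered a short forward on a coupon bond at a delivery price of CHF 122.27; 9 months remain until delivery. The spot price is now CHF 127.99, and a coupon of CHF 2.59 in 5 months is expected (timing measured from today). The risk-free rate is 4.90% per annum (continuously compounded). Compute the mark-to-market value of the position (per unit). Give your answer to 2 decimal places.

PV(remaining coupons) I = 2.59·e^(−0.0490·5/12) = 2.5377
Current forward F = (S − I)·e^(rT) = (127.99 − 2.5377)·e^(0.0490·9/12) = 125.4523 × 1.037434 = 130.1485
Value (long) = (F − K)·e^(−rT) = (130.1485 − 122.27) × 0.963917 = 7.5942
Short position value = −(long value) = -CHF 7.59

-CHF 7.59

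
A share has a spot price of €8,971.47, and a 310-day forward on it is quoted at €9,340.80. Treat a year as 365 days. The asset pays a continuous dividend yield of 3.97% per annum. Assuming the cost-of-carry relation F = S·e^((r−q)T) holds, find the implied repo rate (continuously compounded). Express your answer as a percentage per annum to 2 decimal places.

8.72%

From F = S·e^((r−q)T): (r − q) = ln(F/S)/T
ln(9340.80/8971.47) = ln(1.041167) = 0.040342
(r − q) = 0.040342 / (310/365) = 0.047499
r = ln(F/S)/T + q = 0.047499 + 0.0397 = 0.087199
r = 8.72%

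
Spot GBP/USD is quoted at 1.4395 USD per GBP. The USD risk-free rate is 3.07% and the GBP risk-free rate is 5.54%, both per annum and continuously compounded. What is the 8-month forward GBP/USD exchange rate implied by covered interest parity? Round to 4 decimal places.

F = S·e^((r_USD − r_GBP)T) = 1.4395 · e^((0.0307 − 0.0554) × 8/12)
= 1.4395 · e^-0.016467 = 1.4395 × 0.983668
F = 1.4160 USD per GBP

1.4160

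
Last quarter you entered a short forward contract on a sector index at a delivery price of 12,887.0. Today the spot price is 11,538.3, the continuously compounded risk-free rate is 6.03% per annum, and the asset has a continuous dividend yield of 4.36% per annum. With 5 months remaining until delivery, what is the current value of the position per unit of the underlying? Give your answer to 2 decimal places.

1236.67

Current fair forward for the remaining 5 months: F = S·e^((r − q)·T), (r − q) = 0.0603 − 0.0436 = 0.0167
F = 11538.3 · e^(0.0167 × 5/12) = 11538.3 × 1.00698260 = 11618.8673
Value of long forward = (F − K)·e^(−rT) = (11618.8673 − 12887.0) · e^(−0.0603·5/12)
= -1268.1327 × 0.97518801 = -1236.67
Short position value = −(long value) = 1236.67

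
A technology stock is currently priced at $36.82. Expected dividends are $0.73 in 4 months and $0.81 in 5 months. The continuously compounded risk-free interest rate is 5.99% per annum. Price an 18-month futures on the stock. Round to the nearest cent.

PV(dividends) I = 0.73·e^(−0.0599·4/12) + 0.81·e^(−0.0599·5/12)
I = 0.7156 + 0.7900 = 1.5056
F = (S − I)·e^(rT) = (36.82 − 1.5056) · e^(0.0599·18/12)
= 35.3144 · e^0.089850 = 35.3144 × 1.094010 = $38.63

$38.63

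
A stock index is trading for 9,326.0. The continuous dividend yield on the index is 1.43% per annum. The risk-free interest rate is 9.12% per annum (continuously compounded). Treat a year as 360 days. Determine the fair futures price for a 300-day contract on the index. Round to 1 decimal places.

F = S·e^((r − q)T) = 9326.0 · e^((0.0912 − 0.0143) × 300/360)
= 9326.0 · e^0.064083 = 9326.0 × 1.066181
F = 9,943.2

9,943.2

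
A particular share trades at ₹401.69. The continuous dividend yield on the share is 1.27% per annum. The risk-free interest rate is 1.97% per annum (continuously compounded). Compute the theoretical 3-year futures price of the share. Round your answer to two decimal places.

₹410.21

F = S·e^((r − q)T) = 401.69 · e^((0.0197 − 0.0127) × 3)
= 401.69 · e^0.021000 = 401.69 × 1.021222
F = ₹410.21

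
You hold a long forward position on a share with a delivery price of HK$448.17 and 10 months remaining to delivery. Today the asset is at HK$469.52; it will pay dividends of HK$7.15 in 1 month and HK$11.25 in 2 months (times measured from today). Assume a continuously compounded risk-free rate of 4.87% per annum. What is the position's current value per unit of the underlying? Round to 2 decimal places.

PV(remaining dividends) I = 7.15·e^(−0.0487·1/12) + 11.25·e^(−0.0487·2/12) = 18.2801
Current forward F = (S − I)·e^(rT) = (469.52 − 18.2801)·e^(0.0487·10/12) = 451.2399 × 1.041418 = 469.9294
Value (long) = (F − K)·e^(−rT) = (469.9294 − 448.17) × 0.960229 = 20.8940
Value = HK$20.89

HK$20.89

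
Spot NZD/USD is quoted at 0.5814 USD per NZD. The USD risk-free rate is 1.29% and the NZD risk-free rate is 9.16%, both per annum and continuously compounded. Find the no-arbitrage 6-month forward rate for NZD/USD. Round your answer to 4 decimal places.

0.5590

F = S·e^((r_USD − r_NZD)T) = 0.5814 · e^((0.0129 − 0.0916) × 6/12)
= 0.5814 · e^-0.039350 = 0.5814 × 0.961414
F = 0.5590 USD per NZD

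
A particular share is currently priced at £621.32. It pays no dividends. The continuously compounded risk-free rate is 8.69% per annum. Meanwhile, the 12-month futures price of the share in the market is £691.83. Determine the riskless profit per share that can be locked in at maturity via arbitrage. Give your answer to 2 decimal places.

Fair futures: F* = S·e^(carry·T), with carry = r = 0.0869
F* = 621.32 · e^(0.0869 × 12/12) = 621.32 · e^0.086900 = 621.32 × 1.090788 = £677.7284
Market £691.83 > fair £677.7284: forward overpriced → cash-and-carry (buy spot, short the forward).
At maturity, profit = |F_mkt − F*| = |691.83 − 677.7284| = £14.10 per share

£14.10 per share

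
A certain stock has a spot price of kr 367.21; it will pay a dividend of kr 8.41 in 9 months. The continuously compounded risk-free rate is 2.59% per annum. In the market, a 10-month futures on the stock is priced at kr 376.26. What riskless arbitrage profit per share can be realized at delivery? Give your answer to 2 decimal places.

PV(dividends) I = 8.41·e^(−0.0259·9/12) = 8.2482
Fair futures F* = (S − I)·e^(rT) = (367.21 − 8.2482)·e^0.021583 = 358.9618 × 1.021818 = 366.7936
Market kr 376.26 > fair 366.7936: forward overpriced → cash-and-carry (borrow at r, buy the stock and collect the dividends, short the forward).
Profit at T = |F_mkt − F*| = |376.26 − 366.7936| = kr 9.47 per share

kr 9.47 per share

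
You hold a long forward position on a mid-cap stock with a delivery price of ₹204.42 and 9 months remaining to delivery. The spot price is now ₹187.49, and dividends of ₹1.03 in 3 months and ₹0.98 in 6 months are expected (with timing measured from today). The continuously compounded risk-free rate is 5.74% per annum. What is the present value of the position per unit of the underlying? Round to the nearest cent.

-₹10.28

PV(remaining dividends) I = 1.03·e^(−0.0574·3/12) + 0.98·e^(−0.0574·6/12) = 1.9676
Current forward F = (S − I)·e^(rT) = (187.49 − 1.9676)·e^(0.0574·9/12) = 185.5224 × 1.043990 = 193.6835
Value (long) = (F − K)·e^(−rT) = (193.6835 − 204.42) × 0.957863 = -10.2841
Value = -₹10.28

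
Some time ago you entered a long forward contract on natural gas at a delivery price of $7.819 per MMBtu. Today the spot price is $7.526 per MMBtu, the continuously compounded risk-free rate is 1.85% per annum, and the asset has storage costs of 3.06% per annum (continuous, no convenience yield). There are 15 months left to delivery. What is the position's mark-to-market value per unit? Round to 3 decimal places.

$0.179 per MMBtu

Current fair forward for the remaining 15 months: F = S·e^((r + u)·T), (r + u) = 0.0185 + 0.0306 = 0.0491
F = 7.526 · e^(0.0491 × 15/12) = 7.526 × 1.063298 = 8.0024
Value of long forward = (F − K)·e^(−rT) = (8.0024 − 7.819) · e^(−0.0185·15/12)
= 0.1834 × 0.977140 = 0.179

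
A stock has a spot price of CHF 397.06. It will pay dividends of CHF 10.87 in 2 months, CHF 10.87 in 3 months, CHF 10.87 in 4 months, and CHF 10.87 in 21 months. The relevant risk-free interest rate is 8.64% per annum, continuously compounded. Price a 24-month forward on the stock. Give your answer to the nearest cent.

PV(dividends) I = 10.87·e^(−0.0864·2/12) + 10.87·e^(−0.0864·3/12) + 10.87·e^(−0.0864·4/12) + 10.87·e^(−0.0864·21/12)
I = 10.7146 + 10.6377 + 10.5614 + 9.3447 = 41.2584
F = (S − I)·e^(rT) = (397.06 − 41.2584) · e^(0.0864·24/12)
= 355.8016 · e^0.172800 = 355.8016 × 1.188628 = CHF 422.92

CHF 422.92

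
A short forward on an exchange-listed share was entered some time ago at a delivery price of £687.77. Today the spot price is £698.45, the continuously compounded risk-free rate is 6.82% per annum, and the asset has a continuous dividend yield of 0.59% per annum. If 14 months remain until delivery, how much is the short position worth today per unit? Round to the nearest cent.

-£58.49

Current fair forward for the remaining 14 months: F = S·e^((r − q)·T), (r − q) = 0.0682 − 0.0059 = 0.0623
F = 698.45 · e^(0.0623 × 14/12) = 698.45 × 1.075390 = 751.1061
Value of long forward = (F − K)·e^(−rT) = (751.1061 − 687.77) · e^(−0.0682·14/12)
= 63.3361 × 0.923516 = 58.49
Short position value = −(long value) = -£58.49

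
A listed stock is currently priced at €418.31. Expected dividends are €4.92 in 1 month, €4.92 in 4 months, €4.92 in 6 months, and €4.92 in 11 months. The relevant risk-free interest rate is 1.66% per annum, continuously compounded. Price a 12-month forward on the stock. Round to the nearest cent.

PV(dividends) I = 4.92·e^(−0.0166·1/12) + 4.92·e^(−0.0166·4/12) + 4.92·e^(−0.0166·6/12) + 4.92·e^(−0.0166·11/12)
I = 4.9132 + 4.8929 + 4.8793 + 4.8457 = 19.5311
F = (S − I)·e^(rT) = (418.31 − 19.5311) · e^(0.0166·12/12)
= 398.7789 · e^0.016600 = 398.7789 × 1.016739 = €405.45

€405.45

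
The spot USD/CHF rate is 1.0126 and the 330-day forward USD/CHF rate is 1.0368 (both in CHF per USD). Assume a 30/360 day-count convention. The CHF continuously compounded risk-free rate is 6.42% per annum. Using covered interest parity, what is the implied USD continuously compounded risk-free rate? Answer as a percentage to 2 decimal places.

F = S·e^((r_CHF − r_USD)T) ⇒ r_USD = r_CHF − ln(F/S)/T
ln(1.0368/1.0126) = 0.023618; /(330/360) = 0.025765
r_USD = 0.0642 − 0.025765 = 0.038435
r_USD = 3.84%

3.84%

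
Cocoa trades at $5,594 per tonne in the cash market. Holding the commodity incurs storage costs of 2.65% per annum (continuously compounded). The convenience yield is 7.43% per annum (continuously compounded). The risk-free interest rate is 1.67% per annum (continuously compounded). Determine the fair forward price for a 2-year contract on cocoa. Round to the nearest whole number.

Net carry = r + u − y = 0.0167 + 0.0265 − 0.0743 = -0.0311
F = S·e^((r+u−y)T) = 5594 · e^(-0.0311 × 2) = 5594 · e^-0.062200
= 5594 × 0.939695 = $5,257 per tonne

$5,257 per tonne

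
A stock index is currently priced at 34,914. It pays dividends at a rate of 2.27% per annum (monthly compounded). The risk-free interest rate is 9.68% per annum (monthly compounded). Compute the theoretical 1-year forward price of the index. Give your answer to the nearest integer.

37,586

F = S · (1+r/12)^(12T) / (1+q/12)^(12T)
= 34914 × 1.101212 / 1.022938 = 34914 × 1.076519
F = 37,586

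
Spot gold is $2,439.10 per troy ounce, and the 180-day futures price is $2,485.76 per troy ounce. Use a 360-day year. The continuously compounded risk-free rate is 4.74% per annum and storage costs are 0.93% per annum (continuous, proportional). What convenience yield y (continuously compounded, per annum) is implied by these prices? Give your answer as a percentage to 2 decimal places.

F = S·e^((r+u−y)T) ⇒ (r+u−y) = ln(F/S)/T
ln(2485.76/2439.10) = 0.018949; /T ⇒ 0.037898
y = r + u − ln(F/S)/T = 0.0474 + 0.0093 − 0.037898 = 0.018802
y = 1.88%

1.88%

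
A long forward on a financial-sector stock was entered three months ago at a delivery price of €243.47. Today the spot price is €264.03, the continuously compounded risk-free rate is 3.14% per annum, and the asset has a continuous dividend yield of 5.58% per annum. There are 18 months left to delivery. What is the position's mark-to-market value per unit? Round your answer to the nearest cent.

€10.56

Current fair forward for the remaining 18 months: F = S·e^((r − q)·T), (r − q) = 0.0314 − 0.0558 = -0.0244
F = 264.03 · e^(-0.0244 × 18/12) = 264.03 × 0.964062 = 254.5413
Value of long forward = (F − K)·e^(−rT) = (254.5413 − 243.47) · e^(−0.0314·18/12)
= 11.0713 × 0.953992 = 10.56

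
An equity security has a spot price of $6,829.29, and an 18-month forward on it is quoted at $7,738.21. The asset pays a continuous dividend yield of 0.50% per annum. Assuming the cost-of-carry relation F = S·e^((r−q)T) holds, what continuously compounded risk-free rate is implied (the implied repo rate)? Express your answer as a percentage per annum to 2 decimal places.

8.83%

From F = S·e^((r−q)T): (r − q) = ln(F/S)/T
ln(7738.21/6829.29) = ln(1.133091) = 0.124949
(r − q) = 0.124949 / (18/12) = 0.083299
r = ln(F/S)/T + q = 0.083299 + 0.0050 = 0.088299
r = 8.83%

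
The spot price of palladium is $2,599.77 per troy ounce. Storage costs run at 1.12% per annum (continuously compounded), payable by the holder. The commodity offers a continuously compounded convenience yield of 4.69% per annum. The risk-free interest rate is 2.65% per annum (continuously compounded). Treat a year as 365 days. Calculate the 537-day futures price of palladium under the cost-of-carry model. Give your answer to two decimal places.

Net carry = r + u − y = 0.0265 + 0.0112 − 0.0469 = -0.0092
F = S·e^((r+u−y)T) = 2599.77 · e^(-0.0092 × 537/365) = 2599.77 · e^-0.01353534
= 2599.77 × 0.98655585 = $2,564.82 per troy ounce

$2,564.82 per troy ounce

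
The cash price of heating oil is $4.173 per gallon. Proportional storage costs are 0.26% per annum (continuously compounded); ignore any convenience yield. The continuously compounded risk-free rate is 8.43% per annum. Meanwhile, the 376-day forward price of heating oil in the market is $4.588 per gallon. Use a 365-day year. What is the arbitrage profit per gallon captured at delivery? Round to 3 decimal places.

$0.024 per gallon

Fair forward: F* = S·e^(carry·T), with carry = (r + u) = 0.0843 + 0.0026 = 0.0869
F* = 4.173 · e^(0.0869 × 376/365) = 4.173 · e^0.089519 = 4.173 × 1.093648 = $4.5638
Market $4.588 > fair $4.5638: forward overpriced → cash-and-carry (buy spot, short the forward).
At maturity, profit = |F_mkt − F*| = |4.588 − 4.5638| = $0.024 per gallon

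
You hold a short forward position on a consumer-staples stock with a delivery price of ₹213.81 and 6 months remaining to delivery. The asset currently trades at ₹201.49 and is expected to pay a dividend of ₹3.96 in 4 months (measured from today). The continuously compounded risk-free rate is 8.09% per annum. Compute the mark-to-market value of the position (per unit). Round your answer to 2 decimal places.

₹7.70

PV(remaining dividends) I = 3.96·e^(−0.0809·4/12) = 3.8546
Current forward F = (S − I)·e^(rT) = (201.49 − 3.8546)·e^(0.0809·6/12) = 197.6354 × 1.041279 = 205.7936
Value (long) = (F − K)·e^(−rT) = (205.7936 − 213.81) × 0.960357 = -7.6986
Short position value = −(long value) = ₹7.70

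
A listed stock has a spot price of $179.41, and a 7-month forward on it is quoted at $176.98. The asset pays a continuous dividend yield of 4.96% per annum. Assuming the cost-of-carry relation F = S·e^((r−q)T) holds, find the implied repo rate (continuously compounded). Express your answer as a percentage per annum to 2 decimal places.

2.62%

From F = S·e^((r−q)T): (r − q) = ln(F/S)/T
ln(176.98/179.41) = ln(0.986456) = -0.013637
(r − q) = -0.013637 / (7/12) = -0.023378
r = ln(F/S)/T + q = -0.023378 + 0.0496 = 0.026222
r = 2.62%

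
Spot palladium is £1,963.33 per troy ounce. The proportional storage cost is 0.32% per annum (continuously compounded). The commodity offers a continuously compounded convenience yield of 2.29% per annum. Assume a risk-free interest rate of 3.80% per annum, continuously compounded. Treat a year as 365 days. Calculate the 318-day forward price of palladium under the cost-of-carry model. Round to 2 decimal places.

£1,994.88 per troy ounce

Net carry = r + u − y = 0.0380 + 0.0032 − 0.0229 = 0.0183
F = S·e^((r+u−y)T) = 1963.33 · e^(0.0183 × 318/365) = 1963.33 · e^0.01594356
= 1963.33 × 1.01607134 = £1,994.88 per troy ounce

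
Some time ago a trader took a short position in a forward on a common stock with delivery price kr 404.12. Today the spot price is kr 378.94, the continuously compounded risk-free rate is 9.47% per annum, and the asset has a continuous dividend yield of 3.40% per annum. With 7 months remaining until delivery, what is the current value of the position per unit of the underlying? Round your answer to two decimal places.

kr 10.90

Current fair forward for the remaining 7 months: F = S·e^((r − q)·T), (r − q) = 0.0947 − 0.0340 = 0.0607
F = 378.94 · e^(0.0607 × 7/12) = 378.94 × 1.036043 = 392.5981
Value of long forward = (F − K)·e^(−rT) = (392.5981 − 404.12) · e^(−0.0947·7/12)
= -11.5219 × 0.946256 = -10.90
Short position value = −(long value) = kr 10.90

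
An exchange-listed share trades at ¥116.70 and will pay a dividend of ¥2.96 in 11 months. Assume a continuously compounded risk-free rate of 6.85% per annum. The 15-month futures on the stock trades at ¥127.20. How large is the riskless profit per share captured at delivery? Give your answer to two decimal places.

¥3.10 per share

PV(dividends) I = 2.96·e^(−0.0685·11/12) = 2.7799
Fair futures F* = (S − I)·e^(rT) = (116.70 − 2.7799)·e^0.085625 = 113.9201 × 1.089398 = 124.1043
Market ¥127.20 > fair 124.1043: forward overpriced → cash-and-carry (borrow at r, buy the stock and collect the dividends, short the forward).
Profit at T = |F_mkt − F*| = |127.20 − 124.1043| = ¥3.10 per share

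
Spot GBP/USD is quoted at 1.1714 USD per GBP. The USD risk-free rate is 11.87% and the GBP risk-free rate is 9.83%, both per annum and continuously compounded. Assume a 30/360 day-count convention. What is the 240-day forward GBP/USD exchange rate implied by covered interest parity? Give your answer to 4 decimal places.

1.1874

F = S·e^((r_USD − r_GBP)T) = 1.1714 · e^((0.1187 − 0.0983) × 240/360)
= 1.1714 · e^0.013600 = 1.1714 × 1.013693
F = 1.1874 USD per GBP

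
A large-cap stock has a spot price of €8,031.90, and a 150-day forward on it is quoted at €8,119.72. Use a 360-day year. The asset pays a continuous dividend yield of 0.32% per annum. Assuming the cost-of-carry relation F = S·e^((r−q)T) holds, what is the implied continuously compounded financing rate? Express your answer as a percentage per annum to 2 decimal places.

From F = S·e^((r−q)T): (r − q) = ln(F/S)/T
ln(8119.72/8031.90) = ln(1.010934) = 0.010875
(r − q) = 0.010875 / (150/360) = 0.026100
r = ln(F/S)/T + q = 0.026100 + 0.0032 = 0.029300
r = 2.93%

2.93%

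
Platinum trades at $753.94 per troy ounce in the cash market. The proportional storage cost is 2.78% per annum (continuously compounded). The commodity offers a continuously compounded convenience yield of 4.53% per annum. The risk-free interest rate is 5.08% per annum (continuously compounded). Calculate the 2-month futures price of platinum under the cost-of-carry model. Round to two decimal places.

Net carry = r + u − y = 0.0508 + 0.0278 − 0.0453 = 0.0333
F = S·e^((r+u−y)T) = 753.94 · e^(0.0333 × 2/12) = 753.94 · e^0.005550
= 753.94 × 1.005565 = $758.14 per troy ounce

$758.14 per troy ounce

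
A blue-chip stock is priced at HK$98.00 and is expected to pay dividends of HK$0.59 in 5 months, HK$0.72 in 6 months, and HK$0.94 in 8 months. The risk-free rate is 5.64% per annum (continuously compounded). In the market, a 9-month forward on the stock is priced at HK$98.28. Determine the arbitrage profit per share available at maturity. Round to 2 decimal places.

PV(dividends) I = 0.59·e^(−0.0564·5/12) + 0.72·e^(−0.0564·6/12) + 0.94·e^(−0.0564·8/12) = 2.1816
Fair forward F* = (S − I)·e^(rT) = (98.00 − 2.1816)·e^0.042300 = 95.8184 × 1.043207 = 99.9584
Market HK$98.28 < fair 99.9584: forward underpriced → reverse cash-and-carry (short the stock, invest proceeds at r, pay the dividends, go long the forward).
Profit at T = |F_mkt − F*| = |98.28 − 99.9584| = HK$1.68 per share

HK$1.68 per share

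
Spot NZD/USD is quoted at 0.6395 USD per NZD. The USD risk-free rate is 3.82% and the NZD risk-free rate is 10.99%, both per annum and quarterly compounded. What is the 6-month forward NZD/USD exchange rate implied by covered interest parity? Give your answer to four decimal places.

By covered interest parity, F = S · (1+r_USD/4)^(4T) / (1+r_NZD/4)^(4T)
= 0.6395 × 1.019191 / 1.055705 = 0.6395 × 0.965413
F = 0.6174 USD per NZD

0.6174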